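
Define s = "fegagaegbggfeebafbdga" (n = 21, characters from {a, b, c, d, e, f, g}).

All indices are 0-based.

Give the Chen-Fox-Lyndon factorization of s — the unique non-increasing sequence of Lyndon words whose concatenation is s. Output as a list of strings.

emit factor 1: 'f' (i=0, period=1)
emit factor 2: 'eg' (i=1, period=2)
emit factor 3: 'ag' (i=3, period=2)
emit factor 4: 'aegbggfeebafbdg' (i=5, period=15)
emit factor 5: 'a' (i=20, period=1)

["f", "eg", "ag", "aegbggfeebafbdg", "a"]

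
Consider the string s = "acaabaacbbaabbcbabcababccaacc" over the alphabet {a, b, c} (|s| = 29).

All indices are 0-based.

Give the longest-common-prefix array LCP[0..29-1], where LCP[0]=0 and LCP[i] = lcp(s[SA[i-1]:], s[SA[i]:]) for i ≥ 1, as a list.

[0, 3, 2, 3, 1, 3, 2, 2, 3, 1, 2, 2, 0, 3, 2, 4, 1, 2, 1, 2, 2, 0, 1, 3, 2, 1, 2, 1, 2]

sorted suffixes:
  #0 SA[0]=2  'aabaacbbaabbcbabcababccaacc'
  #1 SA[1]=10  'aabbcbabcababccaacc'
  #2 SA[2]=5  'aacbbaabbcbabcababccaacc'
  #3 SA[3]=25  'aacc'
  #4 SA[4]=3  'abaacbbaabbcbabcababccaacc'
  #5 SA[5]=19  'ababccaacc'
  #6 SA[6]=11  'abbcbabcababccaacc'
  #7 SA[7]=16  'abcababccaacc'
  #8 SA[8]=21  'abccaacc'
  #9 SA[9]=0  'acaabaacbbaabbcbabcababccaacc'
  #10 SA[10]=6  'acbbaabbcbabcababccaacc'
  #11 SA[11]=26  'acc'
  #12 SA[12]=9  'baabbcbabcababccaacc'
  #13 SA[13]=4  'baacbbaabbcbabcababccaacc'
  #14 SA[14]=15  'babcababccaacc'
  #15 SA[15]=20  'babccaacc'
  #16 SA[16]=8  'bbaabbcbabcababccaacc'
  #17 SA[17]=12  'bbcbabcababccaacc'
  #18 SA[18]=17  'bcababccaacc'
  #19 SA[19]=13  'bcbabcababccaacc'
  #20 SA[20]=22  'bccaacc'
  #21 SA[21]=28  'c'
  #22 SA[22]=1  'caabaacbbaabbcbabcababccaacc'
  #23 SA[23]=24  'caacc'
  #24 SA[24]=18  'cababccaacc'
  #25 SA[25]=14  'cbabcababccaacc'
  #26 SA[26]=7  'cbbaabbcbabcababccaacc'
  #27 SA[27]=27  'cc'
  #28 SA[28]=23  'ccaacc'

SA = [2, 10, 5, 25, 3, 19, 11, 16, 21, 0, 6, 26, 9, 4, 15, 20, 8, 12, 17, 13, 22, 28, 1, 24, 18, 14, 7, 27, 23]
[i] adj suffixes → lcp
  [1] 2/10 → 3 ('aab')
  [2] 10/5 → 2 ('aa')
  [3] 5/25 → 3 ('aac')
  [4] 25/3 → 1 ('a')
  [5] 3/19 → 3 ('aba')
  [6] 19/11 → 2 ('ab')
  [7] 11/16 → 2 ('ab')
  [8] 16/21 → 3 ('abc')
  [9] 21/0 → 1 ('a')
  [10] 0/6 → 2 ('ac')
  [11] 6/26 → 2 ('ac')
  [12] 26/9 → 0 ('')
  [13] 9/4 → 3 ('baa')
  [14] 4/15 → 2 ('ba')
  [15] 15/20 → 4 ('babc')
  [16] 20/8 → 1 ('b')
  [17] 8/12 → 2 ('bb')
  [18] 12/17 → 1 ('b')
  [19] 17/13 → 2 ('bc')
  [20] 13/22 → 2 ('bc')
  [21] 22/28 → 0 ('')
  [22] 28/1 → 1 ('c')
  [23] 1/24 → 3 ('caa')
  [24] 24/18 → 2 ('ca')
  [25] 18/14 → 1 ('c')
  [26] 14/7 → 2 ('cb')
  [27] 7/27 → 1 ('c')
  [28] 27/23 → 2 ('cc')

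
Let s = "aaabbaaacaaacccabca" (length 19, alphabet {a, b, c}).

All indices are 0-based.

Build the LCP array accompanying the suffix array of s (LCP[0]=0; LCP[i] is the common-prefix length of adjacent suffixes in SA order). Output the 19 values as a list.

sorted suffixes:
  #0 SA[0]=18  'a'
  #1 SA[1]=0  'aaabbaaacaaacccabca'
  #2 SA[2]=5  'aaacaaacccabca'
  #3 SA[3]=9  'aaacccabca'
  #4 SA[4]=1  'aabbaaacaaacccabca'
  #5 SA[5]=6  'aacaaacccabca'
  #6 SA[6]=10  'aacccabca'
  #7 SA[7]=2  'abbaaacaaacccabca'
  #8 SA[8]=15  'abca'
  #9 SA[9]=7  'acaaacccabca'
  #10 SA[10]=11  'acccabca'
  #11 SA[11]=4  'baaacaaacccabca'
  #12 SA[12]=3  'bbaaacaaacccabca'
  #13 SA[13]=16  'bca'
  #14 SA[14]=17  'ca'
  #15 SA[15]=8  'caaacccabca'
  #16 SA[16]=14  'cabca'
  #17 SA[17]=13  'ccabca'
  #18 SA[18]=12  'cccabca'

SA = [18, 0, 5, 9, 1, 6, 10, 2, 15, 7, 11, 4, 3, 16, 17, 8, 14, 13, 12]
rank  pair      lcp
   1  s[18:],s[0:]  1  'a'
   2  s[0:],s[5:]  3  'aaa'
   3  s[5:],s[9:]  4  'aaac'
   4  s[9:],s[1:]  2  'aa'
   5  s[1:],s[6:]  2  'aa'
   6  s[6:],s[10:]  3  'aac'
   7  s[10:],s[2:]  1  'a'
   8  s[2:],s[15:]  2  'ab'
   9  s[15:],s[7:]  1  'a'
  10  s[7:],s[11:]  2  'ac'
  11  s[11:],s[4:]  0  ''
  12  s[4:],s[3:]  1  'b'
  13  s[3:],s[16:]  1  'b'
  14  s[16:],s[17:]  0  ''
  15  s[17:],s[8:]  2  'ca'
  16  s[8:],s[14:]  2  'ca'
  17  s[14:],s[13:]  1  'c'
  18  s[13:],s[12:]  2  'cc'

[0, 1, 3, 4, 2, 2, 3, 1, 2, 1, 2, 0, 1, 1, 0, 2, 2, 1, 2]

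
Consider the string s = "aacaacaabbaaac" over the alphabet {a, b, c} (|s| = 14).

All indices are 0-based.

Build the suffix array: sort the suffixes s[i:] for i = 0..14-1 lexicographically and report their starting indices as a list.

[10, 6, 11, 3, 0, 7, 12, 4, 1, 9, 8, 13, 5, 2]

rank | idx | suffix
   0 |  10 | aaac
   1 |   6 | aabbaaac
   2 |  11 | aac
   3 |   3 | aacaabbaaac
   4 |   0 | aacaacaabbaaac
   5 |   7 | abbaaac
   6 |  12 | ac
   7 |   4 | acaabbaaac
   8 |   1 | acaacaabbaaac
   9 |   9 | baaac
  10 |   8 | bbaaac
  11 |  13 | c
  12 |   5 | caabbaaac
  13 |   2 | caacaabbaaac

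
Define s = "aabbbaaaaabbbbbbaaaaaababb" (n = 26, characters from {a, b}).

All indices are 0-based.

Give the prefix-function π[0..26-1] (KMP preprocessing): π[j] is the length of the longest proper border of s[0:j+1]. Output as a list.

π[0] = 0
j=1 s[j]='a': π[1]=1 (border 'a')
j=2 s[j]='b': k: 1→0; π[2]=0 (border '')
j=3 s[j]='b': π[3]=0 (border '')
j=4 s[j]='b': π[4]=0 (border '')
j=5 s[j]='a': π[5]=1 (border 'a')
j=6 s[j]='a': π[6]=2 (border 'aa')
j=7 s[j]='a': k: 2→1; π[7]=2 (border 'aa')
j=8 s[j]='a': k: 2→1; π[8]=2 (border 'aa')
j=9 s[j]='a': k: 2→1; π[9]=2 (border 'aa')
j=10 s[j]='b': π[10]=3 (border 'aab')
j=11 s[j]='b': π[11]=4 (border 'aabb')
j=12 s[j]='b': π[12]=5 (border 'aabbb')
j=13 s[j]='b': k: 5→0; π[13]=0 (border '')
j=14 s[j]='b': π[14]=0 (border '')
j=15 s[j]='b': π[15]=0 (border '')
j=16 s[j]='a': π[16]=1 (border 'a')
j=17 s[j]='a': π[17]=2 (border 'aa')
j=18 s[j]='a': k: 2→1; π[18]=2 (border 'aa')
j=19 s[j]='a': k: 2→1; π[19]=2 (border 'aa')
j=20 s[j]='a': k: 2→1; π[20]=2 (border 'aa')
j=21 s[j]='a': k: 2→1; π[21]=2 (border 'aa')
j=22 s[j]='b': π[22]=3 (border 'aab')
j=23 s[j]='a': k: 3→0; π[23]=1 (border 'a')
j=24 s[j]='b': k: 1→0; π[24]=0 (border '')
j=25 s[j]='b': π[25]=0 (border '')

[0, 1, 0, 0, 0, 1, 2, 2, 2, 2, 3, 4, 5, 0, 0, 0, 1, 2, 2, 2, 2, 2, 3, 1, 0, 0]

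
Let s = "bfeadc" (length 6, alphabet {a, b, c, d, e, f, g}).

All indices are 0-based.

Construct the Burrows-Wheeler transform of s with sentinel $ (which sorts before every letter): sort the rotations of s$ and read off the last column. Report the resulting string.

rank  rotation last
    0  $bfeadc  c
    1  adc$bfe  e
    2  bfeadc$  $
    3  c$bfead  d
    4  dc$bfea  a
    5  eadc$bf  f
    6  feadc$b  b

ce$dafb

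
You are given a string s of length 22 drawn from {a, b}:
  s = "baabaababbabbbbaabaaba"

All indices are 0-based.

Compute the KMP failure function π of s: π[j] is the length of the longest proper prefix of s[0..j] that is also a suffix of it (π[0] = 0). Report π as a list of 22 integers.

[0, 0, 0, 1, 2, 3, 4, 5, 1, 1, 2, 1, 1, 1, 1, 2, 3, 4, 5, 6, 7, 8]

π[0] = 0
j=1 s[j]='a': π[1]=0 (border '')
j=2 s[j]='a': π[2]=0 (border '')
j=3 s[j]='b': π[3]=1 (border 'b')
j=4 s[j]='a': π[4]=2 (border 'ba')
j=5 s[j]='a': π[5]=3 (border 'baa')
j=6 s[j]='b': π[6]=4 (border 'baab')
j=7 s[j]='a': π[7]=5 (border 'baaba')
j=8 s[j]='b': k: 5→2→0; π[8]=1 (border 'b')
j=9 s[j]='b': k: 1→0; π[9]=1 (border 'b')
j=10 s[j]='a': π[10]=2 (border 'ba')
j=11 s[j]='b': k: 2→0; π[11]=1 (border 'b')
j=12 s[j]='b': k: 1→0; π[12]=1 (border 'b')
j=13 s[j]='b': k: 1→0; π[13]=1 (border 'b')
j=14 s[j]='b': k: 1→0; π[14]=1 (border 'b')
j=15 s[j]='a': π[15]=2 (border 'ba')
j=16 s[j]='a': π[16]=3 (border 'baa')
j=17 s[j]='b': π[17]=4 (border 'baab')
j=18 s[j]='a': π[18]=5 (border 'baaba')
j=19 s[j]='a': π[19]=6 (border 'baabaa')
j=20 s[j]='b': π[20]=7 (border 'baabaab')
j=21 s[j]='a': π[21]=8 (border 'baabaaba')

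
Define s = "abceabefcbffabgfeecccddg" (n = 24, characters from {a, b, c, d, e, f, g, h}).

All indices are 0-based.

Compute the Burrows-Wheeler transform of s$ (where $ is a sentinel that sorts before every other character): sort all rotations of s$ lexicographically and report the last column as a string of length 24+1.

g$efaacafeccbcdcefbfegbdb

rank  rotation                   last
    0  $abceabefcbffabgfeecccddg  g
    1  abceabefcbffabgfeecccddg$  $
    2  abefcbffabgfeecccddg$abce  e
    3  abgfeecccddg$abceabefcbff  f
    4  bceabefcbffabgfeecccddg$a  a
    5  befcbffabgfeecccddg$abcea  a
    6  bffabgfeecccddg$abceabefc  c
    7  bgfeecccddg$abceabefcbffa  a
    8  cbffabgfeecccddg$abceabef  f
    9  cccddg$abceabefcbffabgfee  e
   10  ccddg$abceabefcbffabgfeec  c
   11  cddg$abceabefcbffabgfeecc  c
   12  ceabefcbffabgfeecccddg$ab  b
   13  ddg$abceabefcbffabgfeeccc  c
   14  dg$abceabefcbffabgfeecccd  d
   15  eabefcbffabgfeecccddg$abc  c
   16  ecccddg$abceabefcbffabgfe  e
   17  eecccddg$abceabefcbffabgf  f
   18  efcbffabgfeecccddg$abceab  b
   19  fabgfeecccddg$abceabefcbf  f
   20  fcbffabgfeecccddg$abceabe  e
   21  feecccddg$abceabefcbffabg  g
   22  ffabgfeecccddg$abceabefcb  b
   23  g$abceabefcbffabgfeecccdd  d
   24  gfeecccddg$abceabefcbffab  b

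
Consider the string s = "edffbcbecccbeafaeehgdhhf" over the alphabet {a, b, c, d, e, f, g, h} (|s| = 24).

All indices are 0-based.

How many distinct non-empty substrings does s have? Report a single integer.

280

sorted suffixes:
  #0 SA[0]=15  'aeehgdhhf'
  #1 SA[1]=13  'afaeehgdhhf'
  #2 SA[2]=4  'bcbecccbeafaeehgdhhf'
  #3 SA[3]=11  'beafaeehgdhhf'
  #4 SA[4]=6  'becccbeafaeehgdhhf'
  #5 SA[5]=10  'cbeafaeehgdhhf'
  #6 SA[6]=5  'cbecccbeafaeehgdhhf'
  #7 SA[7]=9  'ccbeafaeehgdhhf'
  #8 SA[8]=8  'cccbeafaeehgdhhf'
  #9 SA[9]=1  'dffbcbecccbeafaeehgdhhf'
  #10 SA[10]=20  'dhhf'
  #11 SA[11]=12  'eafaeehgdhhf'
  #12 SA[12]=7  'ecccbeafaeehgdhhf'
  #13 SA[13]=0  'edffbcbecccbeafaeehgdhhf'
  #14 SA[14]=16  'eehgdhhf'
  #15 SA[15]=17  'ehgdhhf'
  #16 SA[16]=23  'f'
  #17 SA[17]=14  'faeehgdhhf'
  #18 SA[18]=3  'fbcbecccbeafaeehgdhhf'
  #19 SA[19]=2  'ffbcbecccbeafaeehgdhhf'
  #20 SA[20]=19  'gdhhf'
  #21 SA[21]=22  'hf'
  #22 SA[22]=18  'hgdhhf'
  #23 SA[23]=21  'hhf'

SA = [15, 13, 4, 11, 6, 10, 5, 9, 8, 1, 20, 12, 7, 0, 16, 17, 23, 14, 3, 2, 19, 22, 18, 21]
[i] adj suffixes → lcp
  [1] 15/13 → 1 ('a')
  [2] 13/4 → 0 ('')
  [3] 4/11 → 1 ('b')
  [4] 11/6 → 2 ('be')
  [5] 6/10 → 0 ('')
  [6] 10/5 → 3 ('cbe')
  [7] 5/9 → 1 ('c')
  [8] 9/8 → 2 ('cc')
  [9] 8/1 → 0 ('')
  [10] 1/20 → 1 ('d')
  [11] 20/12 → 0 ('')
  [12] 12/7 → 1 ('e')
  [13] 7/0 → 1 ('e')
  [14] 0/16 → 1 ('e')
  [15] 16/17 → 1 ('e')
  [16] 17/23 → 0 ('')
  [17] 23/14 → 1 ('f')
  [18] 14/3 → 1 ('f')
  [19] 3/2 → 1 ('f')
  [20] 2/19 → 0 ('')
  [21] 19/22 → 0 ('')
  [22] 22/18 → 1 ('h')
  [23] 18/21 → 1 ('h')

n(n+1)/2 = 24·25/2 = 300
Σ LCP = 0 + 1 + 0 + 1 + 2 + 0 + 3 + 1 + 2 + 0 + 1 + 0 + 1 + 1 + 1 + 1 + 0 + 1 + 1 + 1 + 0 + 0 + 1 + 1 = 20
distinct = 300 − 20 = 280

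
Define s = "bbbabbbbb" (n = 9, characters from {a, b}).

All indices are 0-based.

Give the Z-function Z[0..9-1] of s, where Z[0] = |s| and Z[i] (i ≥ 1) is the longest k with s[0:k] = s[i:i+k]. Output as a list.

Z[0]=9
i=1: i≥r, start 0; Z[1]=2 scan→box=[1,3)
i=2: min(r-i=1, Z[1]=2)=1; Z[2]=1
i=3: i≥r, start 0; Z[3]=0
i=4: i≥r, start 0; Z[4]=3 scan→box=[4,7)
i=5: min(r-i=2, Z[1]=2)=2; Z[5]=3 scan→box=[5,8)
i=6: min(r-i=2, Z[1]=2)=2; Z[6]=3 scan→box=[6,9)
i=7: min(r-i=2, Z[1]=2)=2; Z[7]=2
i=8: min(r-i=1, Z[2]=1)=1; Z[8]=1

[9, 2, 1, 0, 3, 3, 3, 2, 1]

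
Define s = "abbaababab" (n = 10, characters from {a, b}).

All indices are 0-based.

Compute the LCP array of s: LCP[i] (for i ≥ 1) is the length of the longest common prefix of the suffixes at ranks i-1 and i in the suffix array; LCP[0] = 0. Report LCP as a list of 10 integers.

rank→(start, suffix):
  0 → (3, 'aababab')
  1 → (8, 'ab')
  2 → (6, 'abab')
  3 → (4, 'ababab')
  4 → (0, 'abbaababab')
  5 → (9, 'b')
  6 → (2, 'baababab')
  7 → (7, 'bab')
  8 → (5, 'babab')
  9 → (1, 'bbaababab')

SA = [3, 8, 6, 4, 0, 9, 2, 7, 5, 1]
rank  pair      lcp
   1  s[3:],s[8:]  1  'a'
   2  s[8:],s[6:]  2  'ab'
   3  s[6:],s[4:]  4  'abab'
   4  s[4:],s[0:]  2  'ab'
   5  s[0:],s[9:]  0  ''
   6  s[9:],s[2:]  1  'b'
   7  s[2:],s[7:]  2  'ba'
   8  s[7:],s[5:]  3  'bab'
   9  s[5:],s[1:]  1  'b'

[0, 1, 2, 4, 2, 0, 1, 2, 3, 1]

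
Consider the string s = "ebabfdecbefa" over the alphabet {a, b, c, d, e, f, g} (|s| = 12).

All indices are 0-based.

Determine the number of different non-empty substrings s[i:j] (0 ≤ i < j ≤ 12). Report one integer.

72

sorted suffixes:
  #0 SA[0]=11  'a'
  #1 SA[1]=2  'abfdecbefa'
  #2 SA[2]=1  'babfdecbefa'
  #3 SA[3]=8  'befa'
  #4 SA[4]=3  'bfdecbefa'
  #5 SA[5]=7  'cbefa'
  #6 SA[6]=5  'decbefa'
  #7 SA[7]=0  'ebabfdecbefa'
  #8 SA[8]=6  'ecbefa'
  #9 SA[9]=9  'efa'
  #10 SA[10]=10  'fa'
  #11 SA[11]=4  'fdecbefa'

SA = [11, 2, 1, 8, 3, 7, 5, 0, 6, 9, 10, 4]
rank  pair      lcp
   1  s[11:],s[2:]  1  'a'
   2  s[2:],s[1:]  0  ''
   3  s[1:],s[8:]  1  'b'
   4  s[8:],s[3:]  1  'b'
   5  s[3:],s[7:]  0  ''
   6  s[7:],s[5:]  0  ''
   7  s[5:],s[0:]  0  ''
   8  s[0:],s[6:]  1  'e'
   9  s[6:],s[9:]  1  'e'
  10  s[9:],s[10:]  0  ''
  11  s[10:],s[4:]  1  'f'

n(n+1)/2 = 12·13/2 = 78
Σ LCP = 0 + 1 + 0 + 1 + 1 + 0 + 0 + 0 + 1 + 1 + 0 + 1 = 6
distinct = 78 − 6 = 72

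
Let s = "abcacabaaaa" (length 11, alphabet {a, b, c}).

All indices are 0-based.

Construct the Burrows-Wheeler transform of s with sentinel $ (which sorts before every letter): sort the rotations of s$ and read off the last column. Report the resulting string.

rank  rotation      last
    0  $abcacabaaaa  a
    1  a$abcacabaaa  a
    2  aa$abcacabaa  a
    3  aaa$abcacaba  a
    4  aaaa$abcacab  b
    5  abaaaa$abcac  c
    6  abcacabaaaa$  $
    7  acabaaaa$abc  c
    8  baaaa$abcaca  a
    9  bcacabaaaa$a  a
   10  cabaaaa$abca  a
   11  cacabaaaa$ab  b

aaaabc$caaab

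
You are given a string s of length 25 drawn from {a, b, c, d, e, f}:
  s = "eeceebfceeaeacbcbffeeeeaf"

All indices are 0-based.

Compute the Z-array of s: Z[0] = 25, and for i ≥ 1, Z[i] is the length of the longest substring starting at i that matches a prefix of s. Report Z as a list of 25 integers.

[25, 1, 0, 2, 1, 0, 0, 0, 2, 1, 0, 1, 0, 0, 0, 0, 0, 0, 0, 2, 2, 2, 1, 0, 0]

Z[0]=25
i=1: outside box; Z[1]=1 grow→box=[1,2)
i=2: outside box; Z[2]=0
i=3: outside box; Z[3]=2 grow→box=[3,5)
i=4: min(r-i=1, Z[1]=1)=1; Z[4]=1
i=5: outside box; Z[5]=0
i=6: outside box; Z[6]=0
i=7: outside box; Z[7]=0
i=8: outside box; Z[8]=2 grow→box=[8,10)
i=9: min(r-i=1, Z[1]=1)=1; Z[9]=1
i=10: outside box; Z[10]=0
i=11: outside box; Z[11]=1 grow→box=[11,12)
i=12: outside box; Z[12]=0
i=13: outside box; Z[13]=0
i=14: outside box; Z[14]=0
i=15: outside box; Z[15]=0
i=16: outside box; Z[16]=0
i=17: outside box; Z[17]=0
i=18: outside box; Z[18]=0
i=19: outside box; Z[19]=2 grow→box=[19,21)
i=20: min(r-i=1, Z[1]=1)=1; Z[20]=2 grow→box=[20,22)
i=21: min(r-i=1, Z[1]=1)=1; Z[21]=2 grow→box=[21,23)
i=22: min(r-i=1, Z[1]=1)=1; Z[22]=1
i=23: outside box; Z[23]=0
i=24: outside box; Z[24]=0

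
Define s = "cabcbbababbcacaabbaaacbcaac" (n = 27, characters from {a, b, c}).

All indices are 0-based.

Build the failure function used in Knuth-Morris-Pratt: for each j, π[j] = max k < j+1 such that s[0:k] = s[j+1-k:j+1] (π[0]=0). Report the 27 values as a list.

[0, 0, 0, 1, 0, 0, 0, 0, 0, 0, 0, 1, 2, 1, 2, 0, 0, 0, 0, 0, 0, 1, 0, 1, 2, 0, 1]

π[0] = 0
j=1 s[j]='a': π[1]=0 (border '')
j=2 s[j]='b': π[2]=0 (border '')
j=3 s[j]='c': π[3]=1 (border 'c')
j=4 s[j]='b': k: 1→0; π[4]=0 (border '')
j=5 s[j]='b': π[5]=0 (border '')
j=6 s[j]='a': π[6]=0 (border '')
j=7 s[j]='b': π[7]=0 (border '')
j=8 s[j]='a': π[8]=0 (border '')
j=9 s[j]='b': π[9]=0 (border '')
j=10 s[j]='b': π[10]=0 (border '')
j=11 s[j]='c': π[11]=1 (border 'c')
j=12 s[j]='a': π[12]=2 (border 'ca')
j=13 s[j]='c': k: 2→0; π[13]=1 (border 'c')
j=14 s[j]='a': π[14]=2 (border 'ca')
j=15 s[j]='a': k: 2→0; π[15]=0 (border '')
j=16 s[j]='b': π[16]=0 (border '')
j=17 s[j]='b': π[17]=0 (border '')
j=18 s[j]='a': π[18]=0 (border '')
j=19 s[j]='a': π[19]=0 (border '')
j=20 s[j]='a': π[20]=0 (border '')
j=21 s[j]='c': π[21]=1 (border 'c')
j=22 s[j]='b': k: 1→0; π[22]=0 (border '')
j=23 s[j]='c': π[23]=1 (border 'c')
j=24 s[j]='a': π[24]=2 (border 'ca')
j=25 s[j]='a': k: 2→0; π[25]=0 (border '')
j=26 s[j]='c': π[26]=1 (border 'c')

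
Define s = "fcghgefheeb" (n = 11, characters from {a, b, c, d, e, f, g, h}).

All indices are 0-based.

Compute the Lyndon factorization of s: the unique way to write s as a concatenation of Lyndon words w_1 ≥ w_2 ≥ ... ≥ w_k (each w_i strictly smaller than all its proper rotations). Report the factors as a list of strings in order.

["f", "cghgefhee", "b"]

emit factor 1: 'f' (i=0, period=1)
emit factor 2: 'cghgefhee' (i=1, period=9)
emit factor 3: 'b' (i=10, period=1)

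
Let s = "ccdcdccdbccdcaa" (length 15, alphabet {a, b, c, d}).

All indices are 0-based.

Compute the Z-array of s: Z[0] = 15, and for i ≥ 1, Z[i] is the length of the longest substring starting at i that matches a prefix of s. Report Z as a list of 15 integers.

Z[0]=15
i=1: i≥r, start 0; Z[1]=1 scan→box=[1,2)
i=2: i≥r, start 0; Z[2]=0
i=3: i≥r, start 0; Z[3]=1 scan→box=[3,4)
i=4: i≥r, start 0; Z[4]=0
i=5: i≥r, start 0; Z[5]=3 scan→box=[5,8)
i=6: min(r-i=2, Z[1]=1)=1; Z[6]=1
i=7: min(r-i=1, Z[2]=0)=0; Z[7]=0
i=8: i≥r, start 0; Z[8]=0
i=9: i≥r, start 0; Z[9]=4 scan→box=[9,13)
i=10: min(r-i=3, Z[1]=1)=1; Z[10]=1
i=11: min(r-i=2, Z[2]=0)=0; Z[11]=0
i=12: min(r-i=1, Z[3]=1)=1; Z[12]=1
i=13: i≥r, start 0; Z[13]=0
i=14: i≥r, start 0; Z[14]=0

[15, 1, 0, 1, 0, 3, 1, 0, 0, 4, 1, 0, 1, 0, 0]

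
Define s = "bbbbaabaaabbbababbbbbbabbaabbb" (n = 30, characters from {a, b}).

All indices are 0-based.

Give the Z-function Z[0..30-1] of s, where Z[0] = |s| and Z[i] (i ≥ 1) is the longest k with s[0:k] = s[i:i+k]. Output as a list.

Z[0]=30
i=1: fresh scan; Z[1]=3 extend→box=[1,4)
i=2: min(r-i=2, Z[1]=3)=2; Z[2]=2
i=3: min(r-i=1, Z[2]=2)=1; Z[3]=1
i=4: fresh scan; Z[4]=0
i=5: fresh scan; Z[5]=0
i=6: fresh scan; Z[6]=1 extend→box=[6,7)
i=7: fresh scan; Z[7]=0
i=8: fresh scan; Z[8]=0
i=9: fresh scan; Z[9]=0
i=10: fresh scan; Z[10]=3 extend→box=[10,13)
i=11: min(r-i=2, Z[1]=3)=2; Z[11]=2
i=12: min(r-i=1, Z[2]=2)=1; Z[12]=1
i=13: fresh scan; Z[13]=0
i=14: fresh scan; Z[14]=1 extend→box=[14,15)
i=15: fresh scan; Z[15]=0
i=16: fresh scan; Z[16]=4 extend→box=[16,20)
i=17: min(r-i=3, Z[1]=3)=3; Z[17]=4 extend→box=[17,21)
i=18: min(r-i=3, Z[1]=3)=3; Z[18]=5 extend→box=[18,23)
i=19: min(r-i=4, Z[1]=3)=3; Z[19]=3
i=20: min(r-i=3, Z[2]=2)=2; Z[20]=2
i=21: min(r-i=2, Z[3]=1)=1; Z[21]=1
i=22: min(r-i=1, Z[4]=0)=0; Z[22]=0
i=23: fresh scan; Z[23]=2 extend→box=[23,25)
i=24: min(r-i=1, Z[1]=3)=1; Z[24]=1
i=25: fresh scan; Z[25]=0
i=26: fresh scan; Z[26]=0
i=27: fresh scan; Z[27]=3 extend→box=[27,30)
i=28: min(r-i=2, Z[1]=3)=2; Z[28]=2
i=29: min(r-i=1, Z[2]=2)=1; Z[29]=1

[30, 3, 2, 1, 0, 0, 1, 0, 0, 0, 3, 2, 1, 0, 1, 0, 4, 4, 5, 3, 2, 1, 0, 2, 1, 0, 0, 3, 2, 1]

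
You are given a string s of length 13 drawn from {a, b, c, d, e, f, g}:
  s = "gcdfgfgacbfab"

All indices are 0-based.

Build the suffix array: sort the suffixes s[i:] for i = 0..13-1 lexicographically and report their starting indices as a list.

[11, 7, 12, 9, 8, 1, 2, 10, 5, 3, 6, 0, 4]

sorted suffixes:
  #0 SA[0]=11  'ab'
  #1 SA[1]=7  'acbfab'
  #2 SA[2]=12  'b'
  #3 SA[3]=9  'bfab'
  #4 SA[4]=8  'cbfab'
  #5 SA[5]=1  'cdfgfgacbfab'
  #6 SA[6]=2  'dfgfgacbfab'
  #7 SA[7]=10  'fab'
  #8 SA[8]=5  'fgacbfab'
  #9 SA[9]=3  'fgfgacbfab'
  #10 SA[10]=6  'gacbfab'
  #11 SA[11]=0  'gcdfgfgacbfab'
  #12 SA[12]=4  'gfgacbfab'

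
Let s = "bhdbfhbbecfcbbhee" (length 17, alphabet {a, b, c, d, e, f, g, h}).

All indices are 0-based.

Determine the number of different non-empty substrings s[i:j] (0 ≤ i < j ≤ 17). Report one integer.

sorted suffixes:
  #0 SA[0]=6  'bbecfcbbhee'
  #1 SA[1]=12  'bbhee'
  #2 SA[2]=7  'becfcbbhee'
  #3 SA[3]=3  'bfhbbecfcbbhee'
  #4 SA[4]=0  'bhdbfhbbecfcbbhee'
  #5 SA[5]=13  'bhee'
  #6 SA[6]=11  'cbbhee'
  #7 SA[7]=9  'cfcbbhee'
  #8 SA[8]=2  'dbfhbbecfcbbhee'
  #9 SA[9]=16  'e'
  #10 SA[10]=8  'ecfcbbhee'
  #11 SA[11]=15  'ee'
  #12 SA[12]=10  'fcbbhee'
  #13 SA[13]=4  'fhbbecfcbbhee'
  #14 SA[14]=5  'hbbecfcbbhee'
  #15 SA[15]=1  'hdbfhbbecfcbbhee'
  #16 SA[16]=14  'hee'

SA = [6, 12, 7, 3, 0, 13, 11, 9, 2, 16, 8, 15, 10, 4, 5, 1, 14]
i: (SA[i-1],SA[i]) lcp shared
  1: (6,12) 2 'bb'
  2: (12,7) 1 'b'
  3: (7,3) 1 'b'
  4: (3,0) 1 'b'
  5: (0,13) 2 'bh'
  6: (13,11) 0 ''
  7: (11,9) 1 'c'
  8: (9,2) 0 ''
  9: (2,16) 0 ''
  10: (16,8) 1 'e'
  11: (8,15) 1 'e'
  12: (15,10) 0 ''
  13: (10,4) 1 'f'
  14: (4,5) 0 ''
  15: (5,1) 1 'h'
  16: (1,14) 1 'h'

n(n+1)/2 = 17·18/2 = 153
Σ LCP = 0 + 2 + 1 + 1 + 1 + 2 + 0 + 1 + 0 + 0 + 1 + 1 + 0 + 1 + 0 + 1 + 1 = 13
distinct = 153 − 13 = 140

140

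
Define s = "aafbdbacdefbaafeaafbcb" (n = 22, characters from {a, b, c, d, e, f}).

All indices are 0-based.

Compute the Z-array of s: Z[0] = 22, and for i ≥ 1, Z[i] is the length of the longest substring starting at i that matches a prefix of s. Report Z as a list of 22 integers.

Z[0]=22
i=1: outside box; Z[1]=1 extend→box=[1,2)
i=2: outside box; Z[2]=0
i=3: outside box; Z[3]=0
i=4: outside box; Z[4]=0
i=5: outside box; Z[5]=0
i=6: outside box; Z[6]=1 extend→box=[6,7)
i=7: outside box; Z[7]=0
i=8: outside box; Z[8]=0
i=9: outside box; Z[9]=0
i=10: outside box; Z[10]=0
i=11: outside box; Z[11]=0
i=12: outside box; Z[12]=3 extend→box=[12,15)
i=13: min(r-i=2, Z[1]=1)=1; Z[13]=1
i=14: min(r-i=1, Z[2]=0)=0; Z[14]=0
i=15: outside box; Z[15]=0
i=16: outside box; Z[16]=4 extend→box=[16,20)
i=17: min(r-i=3, Z[1]=1)=1; Z[17]=1
i=18: min(r-i=2, Z[2]=0)=0; Z[18]=0
i=19: min(r-i=1, Z[3]=0)=0; Z[19]=0
i=20: outside box; Z[20]=0
i=21: outside box; Z[21]=0

[22, 1, 0, 0, 0, 0, 1, 0, 0, 0, 0, 0, 3, 1, 0, 0, 4, 1, 0, 0, 0, 0]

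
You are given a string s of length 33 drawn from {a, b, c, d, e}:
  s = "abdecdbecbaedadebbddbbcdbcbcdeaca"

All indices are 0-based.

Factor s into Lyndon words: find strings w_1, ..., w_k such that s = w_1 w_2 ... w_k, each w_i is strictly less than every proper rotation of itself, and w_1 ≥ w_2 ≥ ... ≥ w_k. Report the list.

emit factor 1: 'abdecdbecbaedadebbddbbcdbcbcdeac' (i=0, period=32)
emit factor 2: 'a' (i=32, period=1)

["abdecdbecbaedadebbddbbcdbcbcdeac", "a"]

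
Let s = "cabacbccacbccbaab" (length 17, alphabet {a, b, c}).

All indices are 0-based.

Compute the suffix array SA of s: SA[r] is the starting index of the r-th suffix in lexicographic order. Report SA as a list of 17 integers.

sorted suffixes:
  #0 SA[0]=14  'aab'
  #1 SA[1]=15  'ab'
  #2 SA[2]=1  'abacbccacbccbaab'
  #3 SA[3]=3  'acbccacbccbaab'
  #4 SA[4]=8  'acbccbaab'
  #5 SA[5]=16  'b'
  #6 SA[6]=13  'baab'
  #7 SA[7]=2  'bacbccacbccbaab'
  #8 SA[8]=5  'bccacbccbaab'
  #9 SA[9]=10  'bccbaab'
  #10 SA[10]=0  'cabacbccacbccbaab'
  #11 SA[11]=7  'cacbccbaab'
  #12 SA[12]=12  'cbaab'
  #13 SA[13]=4  'cbccacbccbaab'
  #14 SA[14]=9  'cbccbaab'
  #15 SA[15]=6  'ccacbccbaab'
  #16 SA[16]=11  'ccbaab'

[14, 15, 1, 3, 8, 16, 13, 2, 5, 10, 0, 7, 12, 4, 9, 6, 11]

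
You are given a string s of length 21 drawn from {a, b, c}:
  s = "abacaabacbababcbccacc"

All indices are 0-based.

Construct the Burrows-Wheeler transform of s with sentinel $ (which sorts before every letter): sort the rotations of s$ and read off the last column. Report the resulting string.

ccb$abbbccaaaaccacabab

rank  rotation                last
    0  $abacaabacbababcbccacc  c
    1  aabacbababcbccacc$abac  c
    2  ababcbccacc$abacaabacb  b
    3  abacaabacbababcbccacc$  $
    4  abacbababcbccacc$abaca  a
    5  abcbccacc$abacaabacbab  b
    6  acaabacbababcbccacc$ab  b
    7  acbababcbccacc$abacaab  b
    8  acc$abacaabacbababcbcc  c
    9  bababcbccacc$abacaabac  c
   10  babcbccacc$abacaabacba  a
   11  bacaabacbababcbccacc$a  a
   12  bacbababcbccacc$abacaa  a
   13  bcbccacc$abacaabacbaba  a
   14  bccacc$abacaabacbababc  c
   15  c$abacaabacbababcbccac  c
   16  caabacbababcbccacc$aba  a
   17  cacc$abacaabacbababcbc  c
   18  cbababcbccacc$abacaaba  a
   19  cbccacc$abacaabacbabab  b
   20  cc$abacaabacbababcbcca  a
   21  ccacc$abacaabacbababcb  b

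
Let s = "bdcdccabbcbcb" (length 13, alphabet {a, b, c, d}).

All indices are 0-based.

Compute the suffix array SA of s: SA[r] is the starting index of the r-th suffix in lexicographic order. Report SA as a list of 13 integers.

[6, 12, 7, 10, 8, 0, 5, 11, 9, 4, 2, 3, 1]

sorted suffixes:
  #0 SA[0]=6  'abbcbcb'
  #1 SA[1]=12  'b'
  #2 SA[2]=7  'bbcbcb'
  #3 SA[3]=10  'bcb'
  #4 SA[4]=8  'bcbcb'
  #5 SA[5]=0  'bdcdccabbcbcb'
  #6 SA[6]=5  'cabbcbcb'
  #7 SA[7]=11  'cb'
  #8 SA[8]=9  'cbcb'
  #9 SA[9]=4  'ccabbcbcb'
  #10 SA[10]=2  'cdccabbcbcb'
  #11 SA[11]=3  'dccabbcbcb'
  #12 SA[12]=1  'dcdccabbcbcb'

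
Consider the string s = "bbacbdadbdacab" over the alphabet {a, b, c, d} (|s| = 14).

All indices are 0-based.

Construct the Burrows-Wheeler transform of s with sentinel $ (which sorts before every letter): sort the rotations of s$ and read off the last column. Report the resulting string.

rank  rotation         last
    0  $bbacbdadbdacab  b
    1  ab$bbacbdadbdac  c
    2  acab$bbacbdadbd  d
    3  acbdadbdacab$bb  b
    4  adbdacab$bbacbd  d
    5  b$bbacbdadbdaca  a
    6  bacbdadbdacab$b  b
    7  bbacbdadbdacab$  $
    8  bdacab$bbacbdad  d
    9  bdadbdacab$bbac  c
   10  cab$bbacbdadbda  a
   11  cbdadbdacab$bba  a
   12  dacab$bbacbdadb  b
   13  dadbdacab$bbacb  b
   14  dbdacab$bbacbda  a

bcdbdab$dcaabba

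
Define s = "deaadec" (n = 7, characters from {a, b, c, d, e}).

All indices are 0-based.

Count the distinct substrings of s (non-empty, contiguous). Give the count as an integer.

24

rank | idx | suffix
   0 |   2 | aadec
   1 |   3 | adec
   2 |   6 | c
   3 |   0 | deaadec
   4 |   4 | dec
   5 |   1 | eaadec
   6 |   5 | ec

SA = [2, 3, 6, 0, 4, 1, 5]
i: (SA[i-1],SA[i]) lcp shared
  1: (2,3) 1 'a'
  2: (3,6) 0 ''
  3: (6,0) 0 ''
  4: (0,4) 2 'de'
  5: (4,1) 0 ''
  6: (1,5) 1 'e'

n(n+1)/2 = 7·8/2 = 28
Σ LCP = 0 + 1 + 0 + 0 + 2 + 0 + 1 = 4
distinct = 28 − 4 = 24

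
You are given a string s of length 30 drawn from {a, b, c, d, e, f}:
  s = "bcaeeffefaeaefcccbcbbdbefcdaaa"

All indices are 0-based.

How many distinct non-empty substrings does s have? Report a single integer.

430

rank→(start, suffix):
  0 → (29, 'a')
  1 → (28, 'aa')
  2 → (27, 'aaa')
  3 → (9, 'aeaefcccbcbbdbefcdaaa')
  4 → (2, 'aeeffefaeaefcccbcbbdbefcdaaa')
  5 → (11, 'aefcccbcbbdbefcdaaa')
  6 → (19, 'bbdbefcdaaa')
  7 → (0, 'bcaeeffefaeaefcccbcbbdbefcdaaa')
  8 → (17, 'bcbbdbefcdaaa')
  9 → (20, 'bdbefcdaaa')
  10 → (22, 'befcdaaa')
  11 → (1, 'caeeffefaeaefcccbcbbdbefcdaaa')
  12 → (18, 'cbbdbefcdaaa')
  13 → (16, 'cbcbbdbefcdaaa')
  14 → (15, 'ccbcbbdbefcdaaa')
  15 → (14, 'cccbcbbdbefcdaaa')
  16 → (25, 'cdaaa')
  17 → (26, 'daaa')
  18 → (21, 'dbefcdaaa')
  19 → (10, 'eaefcccbcbbdbefcdaaa')
  20 → (3, 'eeffefaeaefcccbcbbdbefcdaaa')
  21 → (7, 'efaeaefcccbcbbdbefcdaaa')
  22 → (12, 'efcccbcbbdbefcdaaa')
  23 → (23, 'efcdaaa')
  24 → (4, 'effefaeaefcccbcbbdbefcdaaa')
  25 → (8, 'faeaefcccbcbbdbefcdaaa')
  26 → (13, 'fcccbcbbdbefcdaaa')
  27 → (24, 'fcdaaa')
  28 → (6, 'fefaeaefcccbcbbdbefcdaaa')
  29 → (5, 'ffefaeaefcccbcbbdbefcdaaa')

SA = [29, 28, 27, 9, 2, 11, 19, 0, 17, 20, 22, 1, 18, 16, 15, 14, 25, 26, 21, 10, 3, 7, 12, 23, 4, 8, 13, 24, 6, 5]
i: (SA[i-1],SA[i]) lcp shared
  1: (29,28) 1 'a'
  2: (28,27) 2 'aa'
  3: (27,9) 1 'a'
  4: (9,2) 2 'ae'
  5: (2,11) 2 'ae'
  6: (11,19) 0 ''
  7: (19,0) 1 'b'
  8: (0,17) 2 'bc'
  9: (17,20) 1 'b'
  10: (20,22) 1 'b'
  11: (22,1) 0 ''
  12: (1,18) 1 'c'
  13: (18,16) 2 'cb'
  14: (16,15) 1 'c'
  15: (15,14) 2 'cc'
  16: (14,25) 1 'c'
  17: (25,26) 0 ''
  18: (26,21) 1 'd'
  19: (21,10) 0 ''
  20: (10,3) 1 'e'
  21: (3,7) 1 'e'
  22: (7,12) 2 'ef'
  23: (12,23) 3 'efc'
  24: (23,4) 2 'ef'
  25: (4,8) 0 ''
  26: (8,13) 1 'f'
  27: (13,24) 2 'fc'
  28: (24,6) 1 'f'
  29: (6,5) 1 'f'

n(n+1)/2 = 30·31/2 = 465
Σ LCP = 0 + 1 + 2 + 1 + 2 + 2 + 0 + 1 + 2 + 1 + 1 + 0 + 1 + 2 + 1 + 2 + 1 + 0 + 1 + 0 + 1 + 1 + 2 + 3 + 2 + 0 + 1 + 2 + 1 + 1 = 35
distinct = 465 − 35 = 430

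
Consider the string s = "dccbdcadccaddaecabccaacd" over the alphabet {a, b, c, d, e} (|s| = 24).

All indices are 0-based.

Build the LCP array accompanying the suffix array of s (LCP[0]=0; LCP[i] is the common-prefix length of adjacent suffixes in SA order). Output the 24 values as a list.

rank→(start, suffix):
  0 → (20, 'aacd')
  1 → (16, 'abccaacd')
  2 → (21, 'acd')
  3 → (6, 'adccaddaecabccaacd')
  4 → (10, 'addaecabccaacd')
  5 → (13, 'aecabccaacd')
  6 → (17, 'bccaacd')
  7 → (3, 'bdcadccaddaecabccaacd')
  8 → (19, 'caacd')
  9 → (15, 'cabccaacd')
  10 → (5, 'cadccaddaecabccaacd')
  11 → (9, 'caddaecabccaacd')
  12 → (2, 'cbdcadccaddaecabccaacd')
  13 → (18, 'ccaacd')
  14 → (8, 'ccaddaecabccaacd')
  15 → (1, 'ccbdcadccaddaecabccaacd')
  16 → (22, 'cd')
  17 → (23, 'd')
  18 → (12, 'daecabccaacd')
  19 → (4, 'dcadccaddaecabccaacd')
  20 → (7, 'dccaddaecabccaacd')
  21 → (0, 'dccbdcadccaddaecabccaacd')
  22 → (11, 'ddaecabccaacd')
  23 → (14, 'ecabccaacd')

SA = [20, 16, 21, 6, 10, 13, 17, 3, 19, 15, 5, 9, 2, 18, 8, 1, 22, 23, 12, 4, 7, 0, 11, 14]
i: (SA[i-1],SA[i]) lcp shared
  1: (20,16) 1 'a'
  2: (16,21) 1 'a'
  3: (21,6) 1 'a'
  4: (6,10) 2 'ad'
  5: (10,13) 1 'a'
  6: (13,17) 0 ''
  7: (17,3) 1 'b'
  8: (3,19) 0 ''
  9: (19,15) 2 'ca'
  10: (15,5) 2 'ca'
  11: (5,9) 3 'cad'
  12: (9,2) 1 'c'
  13: (2,18) 1 'c'
  14: (18,8) 3 'cca'
  15: (8,1) 2 'cc'
  16: (1,22) 1 'c'
  17: (22,23) 0 ''
  18: (23,12) 1 'd'
  19: (12,4) 1 'd'
  20: (4,7) 2 'dc'
  21: (7,0) 3 'dcc'
  22: (0,11) 1 'd'
  23: (11,14) 0 ''

[0, 1, 1, 1, 2, 1, 0, 1, 0, 2, 2, 3, 1, 1, 3, 2, 1, 0, 1, 1, 2, 3, 1, 0]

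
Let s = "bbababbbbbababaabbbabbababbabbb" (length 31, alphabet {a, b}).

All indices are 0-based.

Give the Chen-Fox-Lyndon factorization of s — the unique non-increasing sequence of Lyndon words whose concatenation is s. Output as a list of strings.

["b", "b", "ababbbbb", "ab", "ab", "aabbbabbababbabbb"]

emit factor 1: 'b' (i=0, period=1)
emit factor 2: 'b' (i=1, period=1)
emit factor 3: 'ababbbbb' (i=2, period=8)
emit factor 4: 'ab' (i=10, period=2)
emit factor 5: 'ab' (i=12, period=2)
emit factor 6: 'aabbbabbababbabbb' (i=14, period=17)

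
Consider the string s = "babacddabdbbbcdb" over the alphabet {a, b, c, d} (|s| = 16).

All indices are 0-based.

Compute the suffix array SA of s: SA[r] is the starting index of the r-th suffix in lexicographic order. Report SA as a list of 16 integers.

rank→(start, suffix):
  0 → (1, 'abacddabdbbbcdb')
  1 → (7, 'abdbbbcdb')
  2 → (3, 'acddabdbbbcdb')
  3 → (15, 'b')
  4 → (0, 'babacddabdbbbcdb')
  5 → (2, 'bacddabdbbbcdb')
  6 → (10, 'bbbcdb')
  7 → (11, 'bbcdb')
  8 → (12, 'bcdb')
  9 → (8, 'bdbbbcdb')
  10 → (13, 'cdb')
  11 → (4, 'cddabdbbbcdb')
  12 → (6, 'dabdbbbcdb')
  13 → (14, 'db')
  14 → (9, 'dbbbcdb')
  15 → (5, 'ddabdbbbcdb')

[1, 7, 3, 15, 0, 2, 10, 11, 12, 8, 13, 4, 6, 14, 9, 5]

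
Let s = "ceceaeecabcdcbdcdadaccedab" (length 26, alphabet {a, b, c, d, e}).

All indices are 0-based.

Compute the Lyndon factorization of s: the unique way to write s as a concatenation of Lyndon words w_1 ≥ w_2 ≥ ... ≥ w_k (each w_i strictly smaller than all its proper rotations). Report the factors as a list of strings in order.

["ce", "ce", "aeec", "abcdcbdcdadacced", "ab"]

emit factor 1: 'ce' (i=0, period=2)
emit factor 2: 'ce' (i=2, period=2)
emit factor 3: 'aeec' (i=4, period=4)
emit factor 4: 'abcdcbdcdadacced' (i=8, period=16)
emit factor 5: 'ab' (i=24, period=2)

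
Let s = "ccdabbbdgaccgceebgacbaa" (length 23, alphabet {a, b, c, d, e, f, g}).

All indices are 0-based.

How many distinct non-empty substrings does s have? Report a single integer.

rank→(start, suffix):
  0 → (22, 'a')
  1 → (21, 'aa')
  2 → (3, 'abbbdgaccgceebgacbaa')
  3 → (18, 'acbaa')
  4 → (9, 'accgceebgacbaa')
  5 → (20, 'baa')
  6 → (4, 'bbbdgaccgceebgacbaa')
  7 → (5, 'bbdgaccgceebgacbaa')
  8 → (6, 'bdgaccgceebgacbaa')
  9 → (16, 'bgacbaa')
  10 → (19, 'cbaa')
  11 → (0, 'ccdabbbdgaccgceebgacbaa')
  12 → (10, 'ccgceebgacbaa')
  13 → (1, 'cdabbbdgaccgceebgacbaa')
  14 → (13, 'ceebgacbaa')
  15 → (11, 'cgceebgacbaa')
  16 → (2, 'dabbbdgaccgceebgacbaa')
  17 → (7, 'dgaccgceebgacbaa')
  18 → (15, 'ebgacbaa')
  19 → (14, 'eebgacbaa')
  20 → (17, 'gacbaa')
  21 → (8, 'gaccgceebgacbaa')
  22 → (12, 'gceebgacbaa')

SA = [22, 21, 3, 18, 9, 20, 4, 5, 6, 16, 19, 0, 10, 1, 13, 11, 2, 7, 15, 14, 17, 8, 12]
i: (SA[i-1],SA[i]) lcp shared
  1: (22,21) 1 'a'
  2: (21,3) 1 'a'
  3: (3,18) 1 'a'
  4: (18,9) 2 'ac'
  5: (9,20) 0 ''
  6: (20,4) 1 'b'
  7: (4,5) 2 'bb'
  8: (5,6) 1 'b'
  9: (6,16) 1 'b'
  10: (16,19) 0 ''
  11: (19,0) 1 'c'
  12: (0,10) 2 'cc'
  13: (10,1) 1 'c'
  14: (1,13) 1 'c'
  15: (13,11) 1 'c'
  16: (11,2) 0 ''
  17: (2,7) 1 'd'
  18: (7,15) 0 ''
  19: (15,14) 1 'e'
  20: (14,17) 0 ''
  21: (17,8) 3 'gac'
  22: (8,12) 1 'g'

n(n+1)/2 = 23·24/2 = 276
Σ LCP = 0 + 1 + 1 + 1 + 2 + 0 + 1 + 2 + 1 + 1 + 0 + 1 + 2 + 1 + 1 + 1 + 0 + 1 + 0 + 1 + 0 + 3 + 1 = 22
distinct = 276 − 22 = 254

254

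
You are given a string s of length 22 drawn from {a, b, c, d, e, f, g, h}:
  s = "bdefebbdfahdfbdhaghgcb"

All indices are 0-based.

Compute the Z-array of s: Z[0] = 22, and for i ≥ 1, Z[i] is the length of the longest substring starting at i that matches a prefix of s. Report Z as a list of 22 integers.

[22, 0, 0, 0, 0, 1, 2, 0, 0, 0, 0, 0, 0, 2, 0, 0, 0, 0, 0, 0, 0, 1]

Z[0]=22
i=1: outside box; Z[1]=0
i=2: outside box; Z[2]=0
i=3: outside box; Z[3]=0
i=4: outside box; Z[4]=0
i=5: outside box; Z[5]=1 scan→box=[5,6)
i=6: outside box; Z[6]=2 scan→box=[6,8)
i=7: min(r-i=1, Z[1]=0)=0; Z[7]=0
i=8: outside box; Z[8]=0
i=9: outside box; Z[9]=0
i=10: outside box; Z[10]=0
i=11: outside box; Z[11]=0
i=12: outside box; Z[12]=0
i=13: outside box; Z[13]=2 scan→box=[13,15)
i=14: min(r-i=1, Z[1]=0)=0; Z[14]=0
i=15: outside box; Z[15]=0
i=16: outside box; Z[16]=0
i=17: outside box; Z[17]=0
i=18: outside box; Z[18]=0
i=19: outside box; Z[19]=0
i=20: outside box; Z[20]=0
i=21: outside box; Z[21]=1 scan→box=[21,22)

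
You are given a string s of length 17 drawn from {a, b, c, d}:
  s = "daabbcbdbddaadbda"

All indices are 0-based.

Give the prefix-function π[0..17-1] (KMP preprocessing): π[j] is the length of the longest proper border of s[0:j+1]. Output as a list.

π[0] = 0
j=1 s[j]='a': π[1]=0 (border '')
j=2 s[j]='a': π[2]=0 (border '')
j=3 s[j]='b': π[3]=0 (border '')
j=4 s[j]='b': π[4]=0 (border '')
j=5 s[j]='c': π[5]=0 (border '')
j=6 s[j]='b': π[6]=0 (border '')
j=7 s[j]='d': π[7]=1 (border 'd')
j=8 s[j]='b': k: 1→0; π[8]=0 (border '')
j=9 s[j]='d': π[9]=1 (border 'd')
j=10 s[j]='d': k: 1→0; π[10]=1 (border 'd')
j=11 s[j]='a': π[11]=2 (border 'da')
j=12 s[j]='a': π[12]=3 (border 'daa')
j=13 s[j]='d': k: 3→0; π[13]=1 (border 'd')
j=14 s[j]='b': k: 1→0; π[14]=0 (border '')
j=15 s[j]='d': π[15]=1 (border 'd')
j=16 s[j]='a': π[16]=2 (border 'da')

[0, 0, 0, 0, 0, 0, 0, 1, 0, 1, 1, 2, 3, 1, 0, 1, 2]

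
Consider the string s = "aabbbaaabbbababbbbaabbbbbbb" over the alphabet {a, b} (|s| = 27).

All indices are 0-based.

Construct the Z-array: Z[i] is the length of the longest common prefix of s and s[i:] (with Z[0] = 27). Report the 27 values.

[27, 1, 0, 0, 0, 2, 6, 1, 0, 0, 0, 1, 0, 1, 0, 0, 0, 0, 5, 1, 0, 0, 0, 0, 0, 0, 0]

Z[0]=27
i=1: outside box; Z[1]=1 grow→box=[1,2)
i=2: outside box; Z[2]=0
i=3: outside box; Z[3]=0
i=4: outside box; Z[4]=0
i=5: outside box; Z[5]=2 grow→box=[5,7)
i=6: min(r-i=1, Z[1]=1)=1; Z[6]=6 grow→box=[6,12)
i=7: min(r-i=5, Z[1]=1)=1; Z[7]=1
i=8: min(r-i=4, Z[2]=0)=0; Z[8]=0
i=9: min(r-i=3, Z[3]=0)=0; Z[9]=0
i=10: min(r-i=2, Z[4]=0)=0; Z[10]=0
i=11: min(r-i=1, Z[5]=2)=1; Z[11]=1
i=12: outside box; Z[12]=0
i=13: outside box; Z[13]=1 grow→box=[13,14)
i=14: outside box; Z[14]=0
i=15: outside box; Z[15]=0
i=16: outside box; Z[16]=0
i=17: outside box; Z[17]=0
i=18: outside box; Z[18]=5 grow→box=[18,23)
i=19: min(r-i=4, Z[1]=1)=1; Z[19]=1
i=20: min(r-i=3, Z[2]=0)=0; Z[20]=0
i=21: min(r-i=2, Z[3]=0)=0; Z[21]=0
i=22: min(r-i=1, Z[4]=0)=0; Z[22]=0
i=23: outside box; Z[23]=0
i=24: outside box; Z[24]=0
i=25: outside box; Z[25]=0
i=26: outside box; Z[26]=0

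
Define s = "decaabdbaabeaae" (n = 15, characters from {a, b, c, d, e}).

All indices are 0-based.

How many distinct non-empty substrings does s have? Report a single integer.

sorted suffixes:
  #0 SA[0]=3  'aabdbaabeaae'
  #1 SA[1]=8  'aabeaae'
  #2 SA[2]=12  'aae'
  #3 SA[3]=4  'abdbaabeaae'
  #4 SA[4]=9  'abeaae'
  #5 SA[5]=13  'ae'
  #6 SA[6]=7  'baabeaae'
  #7 SA[7]=5  'bdbaabeaae'
  #8 SA[8]=10  'beaae'
  #9 SA[9]=2  'caabdbaabeaae'
  #10 SA[10]=6  'dbaabeaae'
  #11 SA[11]=0  'decaabdbaabeaae'
  #12 SA[12]=14  'e'
  #13 SA[13]=11  'eaae'
  #14 SA[14]=1  'ecaabdbaabeaae'

SA = [3, 8, 12, 4, 9, 13, 7, 5, 10, 2, 6, 0, 14, 11, 1]
i: (SA[i-1],SA[i]) lcp shared
  1: (3,8) 3 'aab'
  2: (8,12) 2 'aa'
  3: (12,4) 1 'a'
  4: (4,9) 2 'ab'
  5: (9,13) 1 'a'
  6: (13,7) 0 ''
  7: (7,5) 1 'b'
  8: (5,10) 1 'b'
  9: (10,2) 0 ''
  10: (2,6) 0 ''
  11: (6,0) 1 'd'
  12: (0,14) 0 ''
  13: (14,11) 1 'e'
  14: (11,1) 1 'e'

n(n+1)/2 = 15·16/2 = 120
Σ LCP = 0 + 3 + 2 + 1 + 2 + 1 + 0 + 1 + 1 + 0 + 0 + 1 + 0 + 1 + 1 = 14
distinct = 120 − 14 = 106

106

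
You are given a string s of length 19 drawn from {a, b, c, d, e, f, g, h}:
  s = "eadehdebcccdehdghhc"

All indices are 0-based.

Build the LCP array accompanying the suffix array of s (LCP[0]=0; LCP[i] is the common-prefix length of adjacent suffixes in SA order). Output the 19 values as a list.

[0, 0, 0, 1, 2, 1, 0, 2, 4, 1, 0, 1, 1, 3, 0, 0, 1, 2, 1]

rank→(start, suffix):
  0 → (1, 'adehdebcccdehdghhc')
  1 → (7, 'bcccdehdghhc')
  2 → (18, 'c')
  3 → (8, 'cccdehdghhc')
  4 → (9, 'ccdehdghhc')
  5 → (10, 'cdehdghhc')
  6 → (5, 'debcccdehdghhc')
  7 → (2, 'dehdebcccdehdghhc')
  8 → (11, 'dehdghhc')
  9 → (14, 'dghhc')
  10 → (0, 'eadehdebcccdehdghhc')
  11 → (6, 'ebcccdehdghhc')
  12 → (3, 'ehdebcccdehdghhc')
  13 → (12, 'ehdghhc')
  14 → (15, 'ghhc')
  15 → (17, 'hc')
  16 → (4, 'hdebcccdehdghhc')
  17 → (13, 'hdghhc')
  18 → (16, 'hhc')

SA = [1, 7, 18, 8, 9, 10, 5, 2, 11, 14, 0, 6, 3, 12, 15, 17, 4, 13, 16]
i: (SA[i-1],SA[i]) lcp shared
  1: (1,7) 0 ''
  2: (7,18) 0 ''
  3: (18,8) 1 'c'
  4: (8,9) 2 'cc'
  5: (9,10) 1 'c'
  6: (10,5) 0 ''
  7: (5,2) 2 'de'
  8: (2,11) 4 'dehd'
  9: (11,14) 1 'd'
  10: (14,0) 0 ''
  11: (0,6) 1 'e'
  12: (6,3) 1 'e'
  13: (3,12) 3 'ehd'
  14: (12,15) 0 ''
  15: (15,17) 0 ''
  16: (17,4) 1 'h'
  17: (4,13) 2 'hd'
  18: (13,16) 1 'h'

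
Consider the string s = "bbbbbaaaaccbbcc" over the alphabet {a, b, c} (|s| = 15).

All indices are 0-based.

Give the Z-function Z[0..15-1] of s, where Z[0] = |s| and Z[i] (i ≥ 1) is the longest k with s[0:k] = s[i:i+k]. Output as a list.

[15, 4, 3, 2, 1, 0, 0, 0, 0, 0, 0, 2, 1, 0, 0]

Z[0]=15
i=1: i≥r, start 0; Z[1]=4 extend→box=[1,5)
i=2: min(r-i=3, Z[1]=4)=3; Z[2]=3
i=3: min(r-i=2, Z[2]=3)=2; Z[3]=2
i=4: min(r-i=1, Z[3]=2)=1; Z[4]=1
i=5: i≥r, start 0; Z[5]=0
i=6: i≥r, start 0; Z[6]=0
i=7: i≥r, start 0; Z[7]=0
i=8: i≥r, start 0; Z[8]=0
i=9: i≥r, start 0; Z[9]=0
i=10: i≥r, start 0; Z[10]=0
i=11: i≥r, start 0; Z[11]=2 extend→box=[11,13)
i=12: min(r-i=1, Z[1]=4)=1; Z[12]=1
i=13: i≥r, start 0; Z[13]=0
i=14: i≥r, start 0; Z[14]=0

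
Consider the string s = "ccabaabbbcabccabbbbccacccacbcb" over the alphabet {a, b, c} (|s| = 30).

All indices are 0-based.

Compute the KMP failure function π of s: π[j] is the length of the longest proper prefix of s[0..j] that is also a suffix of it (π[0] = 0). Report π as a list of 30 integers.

π[0] = 0
j=1 s[j]='c': π[1]=1 (border 'c')
j=2 s[j]='a': k: 1→0; π[2]=0 (border '')
j=3 s[j]='b': π[3]=0 (border '')
j=4 s[j]='a': π[4]=0 (border '')
j=5 s[j]='a': π[5]=0 (border '')
j=6 s[j]='b': π[6]=0 (border '')
j=7 s[j]='b': π[7]=0 (border '')
j=8 s[j]='b': π[8]=0 (border '')
j=9 s[j]='c': π[9]=1 (border 'c')
j=10 s[j]='a': k: 1→0; π[10]=0 (border '')
j=11 s[j]='b': π[11]=0 (border '')
j=12 s[j]='c': π[12]=1 (border 'c')
j=13 s[j]='c': π[13]=2 (border 'cc')
j=14 s[j]='a': π[14]=3 (border 'cca')
j=15 s[j]='b': π[15]=4 (border 'ccab')
j=16 s[j]='b': k: 4→0; π[16]=0 (border '')
j=17 s[j]='b': π[17]=0 (border '')
j=18 s[j]='b': π[18]=0 (border '')
j=19 s[j]='c': π[19]=1 (border 'c')
j=20 s[j]='c': π[20]=2 (border 'cc')
j=21 s[j]='a': π[21]=3 (border 'cca')
j=22 s[j]='c': k: 3→0; π[22]=1 (border 'c')
j=23 s[j]='c': π[23]=2 (border 'cc')
j=24 s[j]='c': k: 2→1; π[24]=2 (border 'cc')
j=25 s[j]='a': π[25]=3 (border 'cca')
j=26 s[j]='c': k: 3→0; π[26]=1 (border 'c')
j=27 s[j]='b': k: 1→0; π[27]=0 (border '')
j=28 s[j]='c': π[28]=1 (border 'c')
j=29 s[j]='b': k: 1→0; π[29]=0 (border '')

[0, 1, 0, 0, 0, 0, 0, 0, 0, 1, 0, 0, 1, 2, 3, 4, 0, 0, 0, 1, 2, 3, 1, 2, 2, 3, 1, 0, 1, 0]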